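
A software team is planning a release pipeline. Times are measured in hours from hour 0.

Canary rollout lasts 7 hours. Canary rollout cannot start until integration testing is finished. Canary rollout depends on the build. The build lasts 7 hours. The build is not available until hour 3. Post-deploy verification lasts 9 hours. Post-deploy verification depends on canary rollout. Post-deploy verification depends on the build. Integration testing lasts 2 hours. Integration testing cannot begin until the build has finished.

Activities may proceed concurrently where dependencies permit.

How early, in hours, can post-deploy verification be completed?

The build cannot begin until its own release at hour 3. It runs from hour 3 to 3 + 7 = hour 10.
Integration testing waits on the build (finishes hour 10), so it starts at hour 10 and finishes at 10 + 2 = hour 12.
Canary rollout cannot start until integration testing (finishes hour 12); the build (finishes hour 10). The controlling bound is hour 12, so canary rollout finishes at 12 + 7 = hour 19.
Post-deploy verification cannot start until canary rollout (finishes hour 19); the build (finishes hour 10). The controlling bound is hour 19, so post-deploy verification finishes at 19 + 9 = hour 28.

28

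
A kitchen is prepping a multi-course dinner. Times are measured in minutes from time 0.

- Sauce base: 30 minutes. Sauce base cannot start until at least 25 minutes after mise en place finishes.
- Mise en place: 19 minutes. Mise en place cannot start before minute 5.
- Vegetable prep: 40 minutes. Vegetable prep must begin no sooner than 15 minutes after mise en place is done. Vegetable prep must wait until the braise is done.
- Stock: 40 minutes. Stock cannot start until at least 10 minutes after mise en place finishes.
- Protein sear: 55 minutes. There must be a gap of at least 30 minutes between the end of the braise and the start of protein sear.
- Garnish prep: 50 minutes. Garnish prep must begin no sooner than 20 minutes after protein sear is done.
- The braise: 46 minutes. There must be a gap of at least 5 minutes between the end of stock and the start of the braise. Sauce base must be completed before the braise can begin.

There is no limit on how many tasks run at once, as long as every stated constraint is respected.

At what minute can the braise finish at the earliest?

125

Mise en place cannot begin until its own release at minute 5. It runs from minute 5 to 5 + 19 = minute 24.
Sauce base cannot begin until mise en place (finishes minute 24, plus 25-minute gap → minute 49). It runs from minute 49 to 49 + 30 = minute 79.
After mise en place (finishes minute 24, plus 10-minute gap → minute 34), stock can start at minute 34 and finishes at minute 74.
The braise needs all of stock (finishes minute 74, plus 5-minute gap → minute 79); sauce base (finishes minute 79). That puts its earliest start at minute 79; it finishes at 79 + 46 = minute 125.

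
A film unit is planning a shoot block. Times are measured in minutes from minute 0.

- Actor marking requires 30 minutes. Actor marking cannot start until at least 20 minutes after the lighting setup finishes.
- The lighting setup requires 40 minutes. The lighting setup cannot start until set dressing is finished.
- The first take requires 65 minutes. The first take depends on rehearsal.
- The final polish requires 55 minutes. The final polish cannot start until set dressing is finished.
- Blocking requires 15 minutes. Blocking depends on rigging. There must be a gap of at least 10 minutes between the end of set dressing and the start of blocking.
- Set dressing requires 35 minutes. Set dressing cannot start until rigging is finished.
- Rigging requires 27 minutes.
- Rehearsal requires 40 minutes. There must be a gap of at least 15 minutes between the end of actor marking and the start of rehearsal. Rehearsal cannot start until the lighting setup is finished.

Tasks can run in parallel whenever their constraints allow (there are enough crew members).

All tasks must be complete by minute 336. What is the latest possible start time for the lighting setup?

126

The first take has no dependents, so it just needs to finish by minute 336. Starting by 336 − 65 = minute 271 achieves that.
Rehearsal feeds into the first take (must start by minute 271); so rehearsal must finish by minute 271 and therefore start by minute 231.
Since rehearsal (must start by minute 231, minus 15-minute gap → minute 216) depends on it, actor marking must finish by minute 216. Backing off its 30-minute duration gives a latest start of minute 186.
For the lighting setup: actor marking (must start by minute 186, minus 20-minute gap → minute 166); rehearsal (must start by minute 231). The most restrictive is minute 166; with a 40-minute duration, the lighting setup must start by minute 126.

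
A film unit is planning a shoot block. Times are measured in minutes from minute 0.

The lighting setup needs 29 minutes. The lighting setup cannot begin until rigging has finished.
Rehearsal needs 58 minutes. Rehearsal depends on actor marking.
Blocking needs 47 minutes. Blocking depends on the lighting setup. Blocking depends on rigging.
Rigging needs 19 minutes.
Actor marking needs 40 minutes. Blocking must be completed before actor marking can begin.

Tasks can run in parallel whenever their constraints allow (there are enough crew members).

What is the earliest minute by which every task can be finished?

193

Rigging can start immediately at minute 0; it finishes at minute 19.
After rigging (finishes minute 19), the lighting setup can start at minute 19 and finishes at minute 48.
For blocking: the lighting setup (finishes minute 48); rigging (finishes minute 19). Taking the maximum gives a start of minute 48, and it finishes at 48 + 47 = minute 95.
Actor marking cannot begin until blocking (finishes minute 95). It runs from minute 95 to 95 + 40 = minute 135.
After actor marking (finishes minute 135), rehearsal can start at minute 135 and finishes at minute 193.
All tasks are finished once the last one completes. Finish times: Rigging at 19, The lighting setup at 48, Blocking at 95, Actor marking at 135, Rehearsal at 193. The latest is minute 193.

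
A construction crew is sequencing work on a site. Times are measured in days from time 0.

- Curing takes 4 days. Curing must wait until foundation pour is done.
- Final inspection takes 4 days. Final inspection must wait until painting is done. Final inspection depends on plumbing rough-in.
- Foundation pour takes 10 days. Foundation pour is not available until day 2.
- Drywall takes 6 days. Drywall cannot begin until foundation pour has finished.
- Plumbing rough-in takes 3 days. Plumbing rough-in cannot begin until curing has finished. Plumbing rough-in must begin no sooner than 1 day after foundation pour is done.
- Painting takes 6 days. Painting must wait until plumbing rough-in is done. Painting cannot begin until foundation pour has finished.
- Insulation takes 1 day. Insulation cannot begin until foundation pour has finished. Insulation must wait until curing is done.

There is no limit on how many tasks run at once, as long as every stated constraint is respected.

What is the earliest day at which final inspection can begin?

25

Foundation pour waits on its own release at day 2, so it starts at day 2 and finishes at 2 + 10 = day 12.
Curing cannot begin until foundation pour (finishes day 12). It runs from day 12 to 12 + 4 = day 16.
Plumbing rough-in needs all of curing (finishes day 16); foundation pour (finishes day 12, plus 1-day gap → day 13). That puts its earliest start at day 16; it finishes at 16 + 3 = day 19.
Painting cannot start until plumbing rough-in (finishes day 19); foundation pour (finishes day 12). The controlling bound is day 19, so painting finishes at 19 + 6 = day 25.
Final inspection waits on painting (finishes day 25); plumbing rough-in (finishes day 19). The latest of these is day 25, which is the earliest final inspection can start.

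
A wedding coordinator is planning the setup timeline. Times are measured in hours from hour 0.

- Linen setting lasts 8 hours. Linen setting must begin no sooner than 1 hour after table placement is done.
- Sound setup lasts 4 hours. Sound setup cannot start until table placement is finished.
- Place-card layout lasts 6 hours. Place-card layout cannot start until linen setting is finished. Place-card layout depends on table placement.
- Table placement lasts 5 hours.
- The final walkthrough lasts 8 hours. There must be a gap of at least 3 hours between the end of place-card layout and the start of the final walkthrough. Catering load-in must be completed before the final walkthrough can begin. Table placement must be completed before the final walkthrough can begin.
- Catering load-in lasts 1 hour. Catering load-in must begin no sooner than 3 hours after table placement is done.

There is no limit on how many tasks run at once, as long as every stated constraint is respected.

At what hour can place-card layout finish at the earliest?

Table placement has no prerequisites, so it starts at hour 0 and finishes at hour 5.
Linen setting waits on table placement (finishes hour 5, plus 1-hour gap → hour 6), so it starts at hour 6 and finishes at 6 + 8 = hour 14.
Place-card layout needs all of linen setting (finishes hour 14); table placement (finishes hour 5). That puts its earliest start at hour 14; it finishes at 14 + 6 = hour 20.

20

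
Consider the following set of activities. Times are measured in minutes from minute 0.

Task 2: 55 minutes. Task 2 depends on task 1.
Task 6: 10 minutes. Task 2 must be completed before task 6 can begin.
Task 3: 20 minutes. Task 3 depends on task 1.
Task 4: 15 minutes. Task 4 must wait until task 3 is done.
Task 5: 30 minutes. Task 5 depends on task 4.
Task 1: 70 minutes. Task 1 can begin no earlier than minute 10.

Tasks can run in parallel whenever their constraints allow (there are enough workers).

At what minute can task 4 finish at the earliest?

Task 1 cannot begin until its own release at minute 10. It runs from minute 10 to 10 + 70 = minute 80.
After task 1 (finishes minute 80), task 3 can start at minute 80 and finishes at minute 100.
Task 4 waits on task 3 (finishes minute 100), so it starts at minute 100 and finishes at 100 + 15 = minute 115.

115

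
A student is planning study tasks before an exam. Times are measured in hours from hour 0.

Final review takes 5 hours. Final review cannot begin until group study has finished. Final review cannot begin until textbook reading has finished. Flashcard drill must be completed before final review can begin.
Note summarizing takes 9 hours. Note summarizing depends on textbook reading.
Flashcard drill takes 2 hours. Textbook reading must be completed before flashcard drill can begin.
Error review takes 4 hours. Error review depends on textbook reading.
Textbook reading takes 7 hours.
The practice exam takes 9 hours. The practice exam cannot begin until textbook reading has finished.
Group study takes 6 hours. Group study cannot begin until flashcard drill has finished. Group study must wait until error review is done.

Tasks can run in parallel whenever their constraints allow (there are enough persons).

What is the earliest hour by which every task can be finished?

22

Textbook reading has no prerequisites, so it starts at hour 0 and finishes at hour 7.
After textbook reading (finishes hour 7), note summarizing can start at hour 7 and finishes at hour 16.
After textbook reading (finishes hour 7), error review can start at hour 7 and finishes at hour 11.
After textbook reading (finishes hour 7), the practice exam can start at hour 7 and finishes at hour 16.
Flashcard drill waits on textbook reading (finishes hour 7), so it starts at hour 7 and finishes at 7 + 2 = hour 9.
Group study cannot start until flashcard drill (finishes hour 9); error review (finishes hour 11). The controlling bound is hour 11, so group study finishes at 11 + 6 = hour 17.
Final review cannot start until group study (finishes hour 17); textbook reading (finishes hour 7); flashcard drill (finishes hour 9). The controlling bound is hour 17, so final review finishes at 17 + 5 = hour 22.
All tasks are finished once the last one completes. Finish times: Textbook reading at 7, Flashcard drill at 9, The practice exam at 16, Error review at 11, Group study at 17, Note summarizing at 16, Final review at 22. The latest is hour 22.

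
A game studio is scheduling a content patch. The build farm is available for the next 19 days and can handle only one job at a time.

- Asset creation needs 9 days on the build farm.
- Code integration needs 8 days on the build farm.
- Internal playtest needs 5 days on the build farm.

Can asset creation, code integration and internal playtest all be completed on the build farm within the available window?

Running back to back, the jobs need 9 + 8 + 5 = 22 days on the build farm.
Since 22 > 19, they cannot all fit.

No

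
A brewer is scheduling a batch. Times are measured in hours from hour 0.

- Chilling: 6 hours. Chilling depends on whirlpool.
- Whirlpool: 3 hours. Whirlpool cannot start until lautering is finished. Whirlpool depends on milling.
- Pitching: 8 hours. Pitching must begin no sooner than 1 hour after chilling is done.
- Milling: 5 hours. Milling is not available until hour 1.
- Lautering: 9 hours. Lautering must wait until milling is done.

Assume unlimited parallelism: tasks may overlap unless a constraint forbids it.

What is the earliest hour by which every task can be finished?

33

Milling cannot begin until its own release at hour 1. It runs from hour 1 to 1 + 5 = hour 6.
Lautering waits on milling (finishes hour 6), so it starts at hour 6 and finishes at 6 + 9 = hour 15.
Whirlpool needs all of lautering (finishes hour 15); milling (finishes hour 6). That puts its earliest start at hour 15; it finishes at 15 + 3 = hour 18.
After whirlpool (finishes hour 18), chilling can start at hour 18 and finishes at hour 24.
Pitching cannot begin until chilling (finishes hour 24, plus 1-hour gap → hour 25). It runs from hour 25 to 25 + 8 = hour 33.
All tasks are finished once the last one completes. Finish times: Milling at 6, Lautering at 15, Whirlpool at 18, Chilling at 24, Pitching at 33. The latest is hour 33.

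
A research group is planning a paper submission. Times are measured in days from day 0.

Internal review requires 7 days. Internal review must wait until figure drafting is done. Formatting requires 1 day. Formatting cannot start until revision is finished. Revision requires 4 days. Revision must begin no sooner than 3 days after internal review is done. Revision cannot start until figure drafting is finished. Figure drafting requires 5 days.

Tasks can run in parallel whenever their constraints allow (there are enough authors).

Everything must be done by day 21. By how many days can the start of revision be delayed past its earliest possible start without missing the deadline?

Figure drafting can start immediately at day 0; it finishes at day 5.
Internal review waits on figure drafting (finishes day 5), so it starts at day 5 and finishes at 5 + 7 = day 12.
Revision cannot start until internal review (finishes day 12, plus 3-day gap → day 15); figure drafting (finishes day 5). The controlling bound is day 15, so revision finishes at 15 + 4 = day 19.

Working backward from the deadline:
To finish by day 21, formatting (duration 1) must start no later than day 20.
Since formatting (must start by day 20) depends on it, revision must finish by day 20. Backing off its 4-day duration gives a latest start of day 16.
So revision can start as early as day 15 and as late as day 16, giving 16 − 15 = 1 day of slack.

1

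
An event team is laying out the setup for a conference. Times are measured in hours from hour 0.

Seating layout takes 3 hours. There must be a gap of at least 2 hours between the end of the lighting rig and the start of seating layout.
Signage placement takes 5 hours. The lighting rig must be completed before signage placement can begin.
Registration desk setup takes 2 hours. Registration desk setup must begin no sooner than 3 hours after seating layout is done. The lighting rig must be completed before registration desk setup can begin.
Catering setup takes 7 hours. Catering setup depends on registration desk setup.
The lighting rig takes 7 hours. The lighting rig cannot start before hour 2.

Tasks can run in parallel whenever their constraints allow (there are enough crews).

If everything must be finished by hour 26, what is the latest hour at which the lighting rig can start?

2

Catering setup must finish by hour 26; it takes 7 hours, so it must start by 26 − 7 = hour 19.
Registration desk setup has to be done before catering setup (must start by hour 19). That means finishing by hour 19, i.e. starting by 19 − 2 = hour 17.
Seating layout feeds into registration desk setup (must start by hour 17, minus 3-hour gap → hour 14); so seating layout must finish by hour 14 and therefore start by hour 11.
Signage placement must finish by hour 26; it takes 5 hours, so it must start by 26 − 5 = hour 21.
For the lighting rig: seating layout (must start by hour 11, minus 2-hour gap → hour 9); registration desk setup (must start by hour 17); signage placement (must start by hour 21). The most restrictive is hour 9; with a 7-hour duration, the lighting rig must start by hour 2.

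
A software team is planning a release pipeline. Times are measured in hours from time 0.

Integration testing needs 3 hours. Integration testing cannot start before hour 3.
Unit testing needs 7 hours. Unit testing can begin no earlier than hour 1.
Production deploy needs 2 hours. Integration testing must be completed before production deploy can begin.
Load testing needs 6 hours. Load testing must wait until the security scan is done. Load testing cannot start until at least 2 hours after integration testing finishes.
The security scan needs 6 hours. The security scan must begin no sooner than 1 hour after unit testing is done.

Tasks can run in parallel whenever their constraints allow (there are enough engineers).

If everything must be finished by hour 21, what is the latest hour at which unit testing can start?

1

To finish by hour 21, load testing (duration 6) must start no later than hour 15.
The security scan must finish before load testing (must start by hour 15). With a 6-hour duration, the security scan must start by 15 − 6 = hour 9.
Unit testing has to be done before the security scan (must start by hour 9, minus 1-hour gap → hour 8). That means finishing by hour 8, i.e. starting by 8 − 7 = hour 1.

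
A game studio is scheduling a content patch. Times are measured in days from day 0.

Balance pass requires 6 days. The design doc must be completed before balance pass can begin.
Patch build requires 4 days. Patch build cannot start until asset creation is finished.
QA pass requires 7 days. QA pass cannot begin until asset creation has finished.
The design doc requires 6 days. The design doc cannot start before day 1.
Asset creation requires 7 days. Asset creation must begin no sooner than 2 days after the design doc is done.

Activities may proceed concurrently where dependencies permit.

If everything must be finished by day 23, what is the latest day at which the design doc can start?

QA pass has no dependents, so it just needs to finish by day 23. Starting by 23 − 7 = day 16 achieves that.
Nothing follows patch build; the deadline of day 23 is its only limit. It must start by 23 − 4 = day 19.
Asset creation has several dependents: QA pass (must start by day 16); patch build (must start by day 19). The earliest of those limits is day 16, so asset creation must start by 16 − 7 = day 9.
Balance pass must finish by day 23; it takes 6 days, so it must start by 23 − 6 = day 17.
The design doc must finish in time for asset creation (must start by day 9, minus 2-day gap → day 7); balance pass (must start by day 17). The tightest is day 7, so the design doc must start by 7 − 6 = day 1.

1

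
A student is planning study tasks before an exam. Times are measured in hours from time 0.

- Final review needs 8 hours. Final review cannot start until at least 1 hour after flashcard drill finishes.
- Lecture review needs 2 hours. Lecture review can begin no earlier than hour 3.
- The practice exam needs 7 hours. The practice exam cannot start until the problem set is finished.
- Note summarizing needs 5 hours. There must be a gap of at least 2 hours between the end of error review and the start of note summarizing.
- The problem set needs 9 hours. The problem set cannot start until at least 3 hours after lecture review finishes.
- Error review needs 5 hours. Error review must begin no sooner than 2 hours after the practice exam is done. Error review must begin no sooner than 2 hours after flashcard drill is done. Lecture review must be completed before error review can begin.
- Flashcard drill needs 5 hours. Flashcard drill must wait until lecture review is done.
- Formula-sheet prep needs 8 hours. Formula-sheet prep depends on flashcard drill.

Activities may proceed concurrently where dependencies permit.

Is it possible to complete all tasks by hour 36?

Lecture review cannot begin until its own release at hour 3. It runs from hour 3 to 3 + 2 = hour 5.
After lecture review (finishes hour 5), flashcard drill can start at hour 5 and finishes at hour 10.
Final review waits on flashcard drill (finishes hour 10, plus 1-hour gap → hour 11), so it starts at hour 11 and finishes at 11 + 8 = hour 19.
Formula-sheet prep waits on flashcard drill (finishes hour 10), so it starts at hour 10 and finishes at 10 + 8 = hour 18.
After lecture review (finishes hour 5, plus 3-hour gap → hour 8), the problem set can start at hour 8 and finishes at hour 17.
The practice exam waits on the problem set (finishes hour 17), so it starts at hour 17 and finishes at 17 + 7 = hour 24.
Error review cannot start until the practice exam (finishes hour 24, plus 2-hour gap → hour 26); flashcard drill (finishes hour 10, plus 2-hour gap → hour 12); lecture review (finishes hour 5). The controlling bound is hour 26, so error review finishes at 26 + 5 = hour 31.
Note summarizing cannot begin until error review (finishes hour 31, plus 2-hour gap → hour 33). It runs from hour 33 to 33 + 5 = hour 38.
The earliest everything can be done is hour 38, which is after the deadline of 36, so it is not possible.

No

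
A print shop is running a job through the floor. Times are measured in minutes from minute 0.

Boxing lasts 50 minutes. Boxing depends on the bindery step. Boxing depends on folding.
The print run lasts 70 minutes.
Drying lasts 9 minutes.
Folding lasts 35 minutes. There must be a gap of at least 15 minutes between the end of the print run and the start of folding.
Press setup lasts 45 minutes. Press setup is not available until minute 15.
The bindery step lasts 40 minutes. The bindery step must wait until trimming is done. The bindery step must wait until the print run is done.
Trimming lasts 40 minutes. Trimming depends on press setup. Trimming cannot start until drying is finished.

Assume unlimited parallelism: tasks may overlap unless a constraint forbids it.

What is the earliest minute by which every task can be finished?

190

Drying can start immediately at minute 0; it finishes at minute 9.
The print run has no prerequisites, so it starts at minute 0 and finishes at minute 70.
Folding cannot begin until the print run (finishes minute 70, plus 15-minute gap → minute 85). It runs from minute 85 to 85 + 35 = minute 120.
After its own release at minute 15, press setup can start at minute 15 and finishes at minute 60.
Trimming has to wait for press setup (finishes minute 60); drying (finishes minute 9). The latest of these is minute 60, so trimming runs minute 60 to 60 + 40 = minute 100.
The bindery step has to wait for trimming (finishes minute 100); the print run (finishes minute 70). The latest of these is minute 100, so the bindery step runs minute 100 to 100 + 40 = minute 140.
Boxing cannot start until the bindery step (finishes minute 140); folding (finishes minute 120). The controlling bound is minute 140, so boxing finishes at 140 + 50 = minute 190.
All tasks are finished once the last one completes. Finish times: Press setup at 60, The print run at 70, Drying at 9, Trimming at 100, Folding at 120, The bindery step at 140, Boxing at 190. The latest is minute 190.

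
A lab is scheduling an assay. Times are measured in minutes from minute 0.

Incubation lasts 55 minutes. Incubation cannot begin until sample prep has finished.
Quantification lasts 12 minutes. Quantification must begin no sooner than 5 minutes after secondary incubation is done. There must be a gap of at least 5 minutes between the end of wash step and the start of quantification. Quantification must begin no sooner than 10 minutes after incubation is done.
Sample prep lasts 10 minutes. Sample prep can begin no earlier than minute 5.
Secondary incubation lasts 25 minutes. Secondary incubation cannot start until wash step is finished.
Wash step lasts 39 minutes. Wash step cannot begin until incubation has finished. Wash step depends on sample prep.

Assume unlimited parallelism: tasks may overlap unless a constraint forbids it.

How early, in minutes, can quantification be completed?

Sample prep waits on its own release at minute 5, so it starts at minute 5 and finishes at 5 + 10 = minute 15.
Incubation cannot begin until sample prep (finishes minute 15). It runs from minute 15 to 15 + 55 = minute 70.
Wash step has to wait for incubation (finishes minute 70); sample prep (finishes minute 15). The latest of these is minute 70, so wash step runs minute 70 to 70 + 39 = minute 109.
Secondary incubation waits on wash step (finishes minute 109), so it starts at minute 109 and finishes at 109 + 25 = minute 134.
Quantification has to wait for secondary incubation (finishes minute 134, plus 5-minute gap → minute 139); wash step (finishes minute 109, plus 5-minute gap → minute 114); incubation (finishes minute 70, plus 10-minute gap → minute 80). The latest of these is minute 139, so quantification runs minute 139 to 139 + 12 = minute 151.

151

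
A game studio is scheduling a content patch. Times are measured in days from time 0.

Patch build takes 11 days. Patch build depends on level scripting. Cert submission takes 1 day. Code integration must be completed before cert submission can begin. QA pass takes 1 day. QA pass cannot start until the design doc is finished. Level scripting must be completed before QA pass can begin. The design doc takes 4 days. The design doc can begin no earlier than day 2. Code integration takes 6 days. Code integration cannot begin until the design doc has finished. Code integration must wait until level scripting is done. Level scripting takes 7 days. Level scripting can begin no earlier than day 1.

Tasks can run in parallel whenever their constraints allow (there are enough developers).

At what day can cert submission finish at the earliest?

Level scripting waits on its own release at day 1, so it starts at day 1 and finishes at 1 + 7 = day 8.
The design doc waits on its own release at day 2, so it starts at day 2 and finishes at 2 + 4 = day 6.
Code integration has to wait for the design doc (finishes day 6); level scripting (finishes day 8). The latest of these is day 8, so code integration runs day 8 to 8 + 6 = day 14.
After code integration (finishes day 14), cert submission can start at day 14 and finishes at day 15.

15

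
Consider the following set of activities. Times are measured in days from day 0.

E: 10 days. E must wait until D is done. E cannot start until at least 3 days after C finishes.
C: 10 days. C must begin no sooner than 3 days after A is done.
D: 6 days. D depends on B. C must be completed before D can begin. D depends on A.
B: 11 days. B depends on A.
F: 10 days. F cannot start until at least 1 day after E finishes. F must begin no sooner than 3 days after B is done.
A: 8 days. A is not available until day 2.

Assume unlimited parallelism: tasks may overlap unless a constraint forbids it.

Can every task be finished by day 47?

No

A waits on its own release at day 2, so it starts at day 2 and finishes at 2 + 8 = day 10.
C cannot begin until A (finishes day 10, plus 3-day gap → day 13). It runs from day 13 to 13 + 10 = day 23.
B cannot begin until A (finishes day 10). It runs from day 10 to 10 + 11 = day 21.
For D: B (finishes day 21); C (finishes day 23); A (finishes day 10). Taking the maximum gives a start of day 23, and it finishes at 23 + 6 = day 29.
For E: D (finishes day 29); C (finishes day 23, plus 3-day gap → day 26). Taking the maximum gives a start of day 29, and it finishes at 29 + 10 = day 39.
For F: E (finishes day 39, plus 1-day gap → day 40); B (finishes day 21, plus 3-day gap → day 24). Taking the maximum gives a start of day 40, and it finishes at 40 + 10 = day 50.
The earliest everything can be done is day 50, which is after the deadline of 47, so it is not possible.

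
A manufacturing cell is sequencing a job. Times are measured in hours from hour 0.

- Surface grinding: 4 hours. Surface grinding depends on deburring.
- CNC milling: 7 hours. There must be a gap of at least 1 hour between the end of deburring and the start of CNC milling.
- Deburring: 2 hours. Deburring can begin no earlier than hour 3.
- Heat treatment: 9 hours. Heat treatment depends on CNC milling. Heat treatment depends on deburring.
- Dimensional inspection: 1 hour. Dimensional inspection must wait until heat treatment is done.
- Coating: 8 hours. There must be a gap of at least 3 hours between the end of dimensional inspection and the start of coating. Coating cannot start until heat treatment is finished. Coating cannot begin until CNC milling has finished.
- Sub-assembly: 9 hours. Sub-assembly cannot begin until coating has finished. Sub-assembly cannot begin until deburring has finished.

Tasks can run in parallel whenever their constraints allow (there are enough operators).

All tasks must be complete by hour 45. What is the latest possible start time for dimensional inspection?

Sub-assembly has no dependents, so it just needs to finish by hour 45. Starting by 45 − 9 = hour 36 achieves that.
Since sub-assembly (must start by hour 36) depends on it, coating must finish by hour 36. Backing off its 8-hour duration gives a latest start of hour 28.
Since coating (must start by hour 28, minus 3-hour gap → hour 25) depends on it, dimensional inspection must finish by hour 25. Backing off its 1-hour duration gives a latest start of hour 24.

24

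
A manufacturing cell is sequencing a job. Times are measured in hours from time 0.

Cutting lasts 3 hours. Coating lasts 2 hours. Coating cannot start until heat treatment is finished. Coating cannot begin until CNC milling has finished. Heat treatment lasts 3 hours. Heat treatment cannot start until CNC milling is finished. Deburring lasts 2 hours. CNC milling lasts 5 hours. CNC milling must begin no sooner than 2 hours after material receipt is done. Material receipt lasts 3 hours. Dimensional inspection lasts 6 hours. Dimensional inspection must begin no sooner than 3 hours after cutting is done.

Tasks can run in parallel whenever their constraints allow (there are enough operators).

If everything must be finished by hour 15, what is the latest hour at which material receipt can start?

To finish by hour 15, coating (duration 2) must start no later than hour 13.
Heat treatment must finish before coating (must start by hour 13). With a 3-hour duration, heat treatment must start by 13 − 3 = hour 10.
CNC milling has several dependents: heat treatment (must start by hour 10); coating (must start by hour 13). The earliest of those limits is hour 10, so CNC milling must start by 10 − 5 = hour 5.
Material receipt must finish before CNC milling (must start by hour 5, minus 2-hour gap → hour 3). With a 3-hour duration, material receipt must start by 3 − 3 = hour 0.

0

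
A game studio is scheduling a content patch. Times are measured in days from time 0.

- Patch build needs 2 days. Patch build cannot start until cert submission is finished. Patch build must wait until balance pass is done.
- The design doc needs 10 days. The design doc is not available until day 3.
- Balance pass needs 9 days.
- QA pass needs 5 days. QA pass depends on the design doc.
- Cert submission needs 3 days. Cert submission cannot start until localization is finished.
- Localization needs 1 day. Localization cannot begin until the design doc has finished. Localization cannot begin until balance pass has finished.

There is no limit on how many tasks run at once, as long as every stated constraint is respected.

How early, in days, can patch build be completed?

19

Nothing blocks balance pass, so it runs from day 0 to day 9.
After its own release at day 3, the design doc can start at day 3 and finishes at day 13.
Localization cannot start until the design doc (finishes day 13); balance pass (finishes day 9). The controlling bound is day 13, so localization finishes at 13 + 1 = day 14.
Cert submission cannot begin until localization (finishes day 14). It runs from day 14 to 14 + 3 = day 17.
Patch build cannot start until cert submission (finishes day 17); balance pass (finishes day 9). The controlling bound is day 17, so patch build finishes at 17 + 2 = day 19.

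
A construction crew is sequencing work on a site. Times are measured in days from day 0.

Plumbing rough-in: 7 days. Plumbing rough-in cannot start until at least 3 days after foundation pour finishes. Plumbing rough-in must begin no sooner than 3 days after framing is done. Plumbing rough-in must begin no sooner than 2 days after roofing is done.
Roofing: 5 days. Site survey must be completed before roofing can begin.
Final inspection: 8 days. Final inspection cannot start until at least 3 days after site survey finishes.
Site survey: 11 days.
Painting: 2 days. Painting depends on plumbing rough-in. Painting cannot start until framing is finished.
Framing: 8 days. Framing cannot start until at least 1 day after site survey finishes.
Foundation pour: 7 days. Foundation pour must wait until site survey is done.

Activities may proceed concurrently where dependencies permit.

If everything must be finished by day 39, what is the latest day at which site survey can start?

7

To finish by day 39, painting (duration 2) must start no later than day 37.
Plumbing rough-in feeds into painting (must start by day 37); so plumbing rough-in must finish by day 37 and therefore start by day 30.
Since plumbing rough-in (must start by day 30, minus 3-day gap → day 27) depends on it, foundation pour must finish by day 27. Backing off its 7-day duration gives a latest start of day 20.
Framing must finish in time for plumbing rough-in (must start by day 30, minus 3-day gap → day 27); painting (must start by day 37). The tightest is day 27, so framing must start by 27 − 8 = day 19.
Roofing feeds into plumbing rough-in (must start by day 30, minus 2-day gap → day 28); so roofing must finish by day 28 and therefore start by day 23.
Nothing follows final inspection; the deadline of day 39 is its only limit. It must start by 39 − 8 = day 31.
Site survey has several dependents: foundation pour (must start by day 20); framing (must start by day 19, minus 1-day gap → day 18); roofing (must start by day 23); final inspection (must start by day 31, minus 3-day gap → day 28). The earliest of those limits is day 18, so site survey must start by 18 − 11 = day 7.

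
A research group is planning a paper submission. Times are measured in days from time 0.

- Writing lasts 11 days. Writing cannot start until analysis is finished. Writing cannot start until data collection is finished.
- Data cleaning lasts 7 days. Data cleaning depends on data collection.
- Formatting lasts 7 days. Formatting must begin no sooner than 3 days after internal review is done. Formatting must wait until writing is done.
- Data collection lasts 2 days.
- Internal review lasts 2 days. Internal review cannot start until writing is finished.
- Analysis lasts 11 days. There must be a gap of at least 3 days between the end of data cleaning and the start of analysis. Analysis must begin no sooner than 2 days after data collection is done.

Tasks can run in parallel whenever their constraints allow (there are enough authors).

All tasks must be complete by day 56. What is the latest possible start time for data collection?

10

Formatting must finish by day 56; it takes 7 days, so it must start by 56 − 7 = day 49.
Internal review feeds into formatting (must start by day 49, minus 3-day gap → day 46); so internal review must finish by day 46 and therefore start by day 44.
Writing has several dependents: internal review (must start by day 44); formatting (must start by day 49). The earliest of those limits is day 44, so writing must start by 44 − 11 = day 33.
Analysis must finish before writing (must start by day 33). With an 11-day duration, analysis must start by 33 − 11 = day 22.
Data cleaning must finish before analysis (must start by day 22, minus 3-day gap → day 19). With a 7-day duration, data cleaning must start by 19 − 7 = day 12.
Data collection must finish in time for data cleaning (must start by day 12); analysis (must start by day 22, minus 2-day gap → day 20); writing (must start by day 33). The tightest is day 12, so data collection must start by 12 − 2 = day 10.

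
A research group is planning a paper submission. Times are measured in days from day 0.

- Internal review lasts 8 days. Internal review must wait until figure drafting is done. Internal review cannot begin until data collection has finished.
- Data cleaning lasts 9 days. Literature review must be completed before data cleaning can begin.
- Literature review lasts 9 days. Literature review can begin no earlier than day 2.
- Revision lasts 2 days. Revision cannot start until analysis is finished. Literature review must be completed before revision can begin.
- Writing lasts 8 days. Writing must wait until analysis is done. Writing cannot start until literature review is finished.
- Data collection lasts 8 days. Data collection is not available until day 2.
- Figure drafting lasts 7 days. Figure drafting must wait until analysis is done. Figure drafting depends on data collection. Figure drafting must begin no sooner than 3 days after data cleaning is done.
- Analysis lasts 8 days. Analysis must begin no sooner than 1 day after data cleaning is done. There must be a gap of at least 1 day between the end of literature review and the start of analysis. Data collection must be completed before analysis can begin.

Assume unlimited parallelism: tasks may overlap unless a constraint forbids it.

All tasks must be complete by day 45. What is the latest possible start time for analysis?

22

Internal review must finish by day 45; it takes 8 days, so it must start by 45 − 8 = day 37.
Figure drafting feeds into internal review (must start by day 37); so figure drafting must finish by day 37 and therefore start by day 30.
Nothing follows writing; the deadline of day 45 is its only limit. It must start by 45 − 8 = day 37.
To finish by day 45, revision (duration 2) must start no later than day 43.
Analysis feeds figure drafting (must start by day 30); writing (must start by day 37); revision (must start by day 43). Taking the minimum, analysis must finish by day 30 and start by 30 − 8 = day 22.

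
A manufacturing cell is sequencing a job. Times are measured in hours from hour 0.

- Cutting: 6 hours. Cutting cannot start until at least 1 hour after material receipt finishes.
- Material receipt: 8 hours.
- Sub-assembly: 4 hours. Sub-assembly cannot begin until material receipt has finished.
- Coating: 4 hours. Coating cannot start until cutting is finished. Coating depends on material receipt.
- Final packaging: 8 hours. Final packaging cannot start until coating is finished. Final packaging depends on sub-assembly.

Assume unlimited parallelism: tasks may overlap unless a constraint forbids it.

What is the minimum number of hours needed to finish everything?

27

Material receipt has no prerequisites, so it starts at hour 0 and finishes at hour 8.
Sub-assembly waits on material receipt (finishes hour 8), so it starts at hour 8 and finishes at 8 + 4 = hour 12.
Cutting waits on material receipt (finishes hour 8, plus 1-hour gap → hour 9), so it starts at hour 9 and finishes at 9 + 6 = hour 15.
Coating needs all of cutting (finishes hour 15); material receipt (finishes hour 8). That puts its earliest start at hour 15; it finishes at 15 + 4 = hour 19.
Final packaging cannot start until coating (finishes hour 19); sub-assembly (finishes hour 12). The controlling bound is hour 19, so final packaging finishes at 19 + 8 = hour 27.
All tasks are finished once the last one completes. Finish times: Material receipt at 8, Cutting at 15, Coating at 19, Sub-assembly at 12, Final packaging at 27. The latest is hour 27.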